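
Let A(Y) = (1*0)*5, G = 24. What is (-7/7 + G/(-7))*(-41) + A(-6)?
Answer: 1271/7 ≈ 181.57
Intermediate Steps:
A(Y) = 0 (A(Y) = 0*5 = 0)
(-7/7 + G/(-7))*(-41) + A(-6) = (-7/7 + 24/(-7))*(-41) + 0 = (-7*1/7 + 24*(-1/7))*(-41) + 0 = (-1 - 24/7)*(-41) + 0 = -31/7*(-41) + 0 = 1271/7 + 0 = 1271/7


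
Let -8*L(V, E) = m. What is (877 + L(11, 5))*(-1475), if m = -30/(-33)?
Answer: -56909925/44 ≈ -1.2934e+6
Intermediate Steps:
m = 10/11 (m = -30*(-1/33) = 10/11 ≈ 0.90909)
L(V, E) = -5/44 (L(V, E) = -⅛*10/11 = -5/44)
(877 + L(11, 5))*(-1475) = (877 - 5/44)*(-1475) = (38583/44)*(-1475) = -56909925/44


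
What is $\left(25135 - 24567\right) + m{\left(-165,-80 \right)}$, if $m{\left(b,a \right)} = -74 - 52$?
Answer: $442$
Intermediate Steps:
$m{\left(b,a \right)} = -126$
$\left(25135 - 24567\right) + m{\left(-165,-80 \right)} = \left(25135 - 24567\right) - 126 = 568 - 126 = 442$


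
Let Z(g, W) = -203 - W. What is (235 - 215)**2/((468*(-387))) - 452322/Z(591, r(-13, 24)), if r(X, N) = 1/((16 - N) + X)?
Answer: 215047009199/96489549 ≈ 2228.7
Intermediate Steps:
r(X, N) = 1/(16 + X - N)
(235 - 215)**2/((468*(-387))) - 452322/Z(591, r(-13, 24)) = (235 - 215)**2/((468*(-387))) - 452322/(-203 - 1/(16 - 13 - 1*24)) = 20**2/(-181116) - 452322/(-203 - 1/(16 - 13 - 24)) = 400*(-1/181116) - 452322/(-203 - 1/(-21)) = -100/45279 - 452322/(-203 - 1*(-1/21)) = -100/45279 - 452322/(-203 + 1/21) = -100/45279 - 452322/(-4262/21) = -100/45279 - 452322*(-21/4262) = -100/45279 + 4749381/2131 = 215047009199/96489549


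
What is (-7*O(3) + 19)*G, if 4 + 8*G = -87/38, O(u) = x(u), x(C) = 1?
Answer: -717/76 ≈ -9.4342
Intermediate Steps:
O(u) = 1
G = -239/304 (G = -1/2 + (-87/38)/8 = -1/2 + (-87*1/38)/8 = -1/2 + (1/8)*(-87/38) = -1/2 - 87/304 = -239/304 ≈ -0.78618)
(-7*O(3) + 19)*G = (-7*1 + 19)*(-239/304) = (-7 + 19)*(-239/304) = 12*(-239/304) = -717/76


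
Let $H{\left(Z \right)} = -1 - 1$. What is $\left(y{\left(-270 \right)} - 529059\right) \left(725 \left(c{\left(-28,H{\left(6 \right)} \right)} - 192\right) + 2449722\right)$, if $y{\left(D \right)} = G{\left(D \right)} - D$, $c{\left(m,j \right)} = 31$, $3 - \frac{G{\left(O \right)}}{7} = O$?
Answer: $-1229204793366$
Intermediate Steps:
$G{\left(O \right)} = 21 - 7 O$
$H{\left(Z \right)} = -2$
$y{\left(D \right)} = 21 - 8 D$ ($y{\left(D \right)} = \left(21 - 7 D\right) - D = 21 - 8 D$)
$\left(y{\left(-270 \right)} - 529059\right) \left(725 \left(c{\left(-28,H{\left(6 \right)} \right)} - 192\right) + 2449722\right) = \left(\left(21 - -2160\right) - 529059\right) \left(725 \left(31 - 192\right) + 2449722\right) = \left(\left(21 + 2160\right) - 529059\right) \left(725 \left(-161\right) + 2449722\right) = \left(2181 - 529059\right) \left(-116725 + 2449722\right) = \left(-526878\right) 2332997 = -1229204793366$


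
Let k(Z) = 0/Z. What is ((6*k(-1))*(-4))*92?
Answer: 0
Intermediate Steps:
k(Z) = 0
((6*k(-1))*(-4))*92 = ((6*0)*(-4))*92 = (0*(-4))*92 = 0*92 = 0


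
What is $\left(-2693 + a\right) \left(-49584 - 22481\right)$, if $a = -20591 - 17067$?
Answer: $2907894815$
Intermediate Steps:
$a = -37658$ ($a = -20591 - 17067 = -37658$)
$\left(-2693 + a\right) \left(-49584 - 22481\right) = \left(-2693 - 37658\right) \left(-49584 - 22481\right) = \left(-40351\right) \left(-72065\right) = 2907894815$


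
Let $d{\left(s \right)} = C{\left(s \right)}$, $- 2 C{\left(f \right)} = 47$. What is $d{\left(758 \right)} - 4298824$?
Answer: $- \frac{8597695}{2} \approx -4.2988 \cdot 10^{6}$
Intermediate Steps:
$C{\left(f \right)} = - \frac{47}{2}$ ($C{\left(f \right)} = \left(- \frac{1}{2}\right) 47 = - \frac{47}{2}$)
$d{\left(s \right)} = - \frac{47}{2}$
$d{\left(758 \right)} - 4298824 = - \frac{47}{2} - 4298824 = - \frac{8597695}{2}$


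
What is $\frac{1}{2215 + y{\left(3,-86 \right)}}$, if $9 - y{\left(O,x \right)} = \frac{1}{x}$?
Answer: $\frac{86}{191265} \approx 0.00044964$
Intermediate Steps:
$y{\left(O,x \right)} = 9 - \frac{1}{x}$
$\frac{1}{2215 + y{\left(3,-86 \right)}} = \frac{1}{2215 + \left(9 - \frac{1}{-86}\right)} = \frac{1}{2215 + \left(9 - - \frac{1}{86}\right)} = \frac{1}{2215 + \left(9 + \frac{1}{86}\right)} = \frac{1}{2215 + \frac{775}{86}} = \frac{1}{\frac{191265}{86}} = \frac{86}{191265}$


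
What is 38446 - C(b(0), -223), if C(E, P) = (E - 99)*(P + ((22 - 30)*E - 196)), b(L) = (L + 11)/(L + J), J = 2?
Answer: -9689/2 ≈ -4844.5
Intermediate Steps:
b(L) = (11 + L)/(2 + L) (b(L) = (L + 11)/(L + 2) = (11 + L)/(2 + L))
C(E, P) = (-99 + E)*(-196 + P - 8*E) (C(E, P) = (-99 + E)*(P + (-8*E - 196)) = (-99 + E)*(P + (-196 - 8*E)) = (-99 + E)*(-196 + P - 8*E))
38446 - C(b(0), -223) = 38446 - (19404 - 99*(-223) - 8*(11 + 0)**2/(2 + 0)**2 + 596*((11 + 0)/(2 + 0)) + ((11 + 0)/(2 + 0))*(-223)) = 38446 - (19404 + 22077 - 8*(11/2)**2 + 596*(11/2) + (11/2)*(-223)) = 38446 - (19404 + 22077 - 8*121/4 + 3278 - 2453/2) = 38446 - (19404 + 22077 - 242 + 3278 - 2453/2) = 38446 - 1*86581/2 = 38446 - 86581/2 = -9689/2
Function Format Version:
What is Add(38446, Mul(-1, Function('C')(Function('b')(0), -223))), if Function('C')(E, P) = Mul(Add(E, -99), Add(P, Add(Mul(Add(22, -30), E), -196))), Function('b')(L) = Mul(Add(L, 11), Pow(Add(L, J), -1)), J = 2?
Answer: Rational(-9689, 2) ≈ -4844.5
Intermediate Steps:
Function('b')(L) = Mul(Pow(Add(2, L), -1), Add(11, L)) (Function('b')(L) = Mul(Add(L, 11), Pow(Add(L, 2), -1)) = Mul(Add(11, L), Pow(Add(2, L), -1)) = Mul(Pow(Add(2, L), -1), Add(11, L)))
Function('C')(E, P) = Mul(Add(-99, E), Add(-196, P, Mul(-8, E))) (Function('C')(E, P) = Mul(Add(-99, E), Add(P, Add(Mul(-8, E), -196))) = Mul(Add(-99, E), Add(P, Add(-196, Mul(-8, E)))) = Mul(Add(-99, E), Add(-196, P, Mul(-8, E))))
Add(38446, Mul(-1, Function('C')(Function('b')(0), -223))) = Add(38446, Mul(-1, Add(19404, Mul(-99, -223), Mul(-8, Pow(Mul(Pow(Add(2, 0), -1), Add(11, 0)), 2)), Mul(596, Mul(Pow(Add(2, 0), -1), Add(11, 0))), Mul(Mul(Pow(Add(2, 0), -1), Add(11, 0)), -223)))) = Add(38446, Mul(-1, Add(19404, 22077, Mul(-8, Pow(Mul(Pow(2, -1), 11), 2)), Mul(596, Mul(Pow(2, -1), 11)), Mul(Mul(Pow(2, -1), 11), -223)))) = Add(38446, Mul(-1, Add(19404, 22077, Mul(-8, Pow(Mul(Rational(1, 2), 11), 2)), Mul(596, Mul(Rational(1, 2), 11)), Mul(Mul(Rational(1, 2), 11), -223)))) = Add(38446, Mul(-1, Add(19404, 22077, Mul(-8, Pow(Rational(11, 2), 2)), Mul(596, Rational(11, 2)), Mul(Rational(11, 2), -223)))) = Add(38446, Mul(-1, Add(19404, 22077, Mul(-8, Rational(121, 4)), 3278, Rational(-2453, 2)))) = Add(38446, Mul(-1, Add(19404, 22077, -242, 3278, Rational(-2453, 2)))) = Add(38446, Mul(-1, Rational(86581, 2))) = Add(38446, Rational(-86581, 2)) = Rational(-9689, 2)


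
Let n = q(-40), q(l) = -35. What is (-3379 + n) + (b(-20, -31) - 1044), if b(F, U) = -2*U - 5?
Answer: -4401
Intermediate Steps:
n = -35
b(F, U) = -5 - 2*U
(-3379 + n) + (b(-20, -31) - 1044) = (-3379 - 35) + ((-5 - 2*(-31)) - 1044) = -3414 + ((-5 + 62) - 1044) = -3414 + (57 - 1044) = -3414 - 987 = -4401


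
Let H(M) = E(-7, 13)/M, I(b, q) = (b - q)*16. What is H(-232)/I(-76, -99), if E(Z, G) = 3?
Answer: -3/85376 ≈ -3.5139e-5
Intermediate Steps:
I(b, q) = -16*q + 16*b
H(M) = 3/M
H(-232)/I(-76, -99) = (3/(-232))/(-16*(-99) + 16*(-76)) = (3*(-1/232))/(1584 - 1216) = -3/232/368 = -3/232*1/368 = -3/85376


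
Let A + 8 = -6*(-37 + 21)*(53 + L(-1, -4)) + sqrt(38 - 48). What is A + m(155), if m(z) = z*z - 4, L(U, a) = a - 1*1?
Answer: 28621 + I*sqrt(10) ≈ 28621.0 + 3.1623*I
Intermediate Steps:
L(U, a) = -1 + a (L(U, a) = a - 1 = -1 + a)
m(z) = -4 + z**2 (m(z) = z**2 - 4 = -4 + z**2)
A = 4600 + I*sqrt(10) (A = -8 + (-6*(-37 + 21)*(53 + (-1 - 4)) + sqrt(38 - 48)) = -8 + (-(-96)*(53 - 5) + sqrt(-10)) = -8 + (-(-96)*48 + I*sqrt(10)) = -8 + (-6*(-768) + I*sqrt(10)) = -8 + (4608 + I*sqrt(10)) = 4600 + I*sqrt(10) ≈ 4600.0 + 3.1623*I)
A + m(155) = (4600 + I*sqrt(10)) + (-4 + 155**2) = (4600 + I*sqrt(10)) + (-4 + 24025) = (4600 + I*sqrt(10)) + 24021 = 28621 + I*sqrt(10)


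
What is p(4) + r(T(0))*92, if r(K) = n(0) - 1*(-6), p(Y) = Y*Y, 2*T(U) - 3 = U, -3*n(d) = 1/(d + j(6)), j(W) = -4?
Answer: 1727/3 ≈ 575.67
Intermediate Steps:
n(d) = -1/(3*(-4 + d)) (n(d) = -1/(3*(d - 4)) = -1/(3*(-4 + d)))
T(U) = 3/2 + U/2
p(Y) = Y²
r(K) = 73/12 (r(K) = -1/(-12 + 3*0) - 1*(-6) = -1/(-12 + 0) + 6 = -1/(-12) + 6 = -1*(-1/12) + 6 = 1/12 + 6 = 73/12)
p(4) + r(T(0))*92 = 4² + (73/12)*92 = 16 + 1679/3 = 1727/3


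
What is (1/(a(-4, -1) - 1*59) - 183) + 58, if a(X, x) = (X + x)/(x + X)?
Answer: -7251/58 ≈ -125.02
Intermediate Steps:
a(X, x) = 1 (a(X, x) = (X + x)/(X + x) = 1)
(1/(a(-4, -1) - 1*59) - 183) + 58 = (1/(1 - 1*59) - 183) + 58 = (1/(1 - 59) - 183) + 58 = (1/(-58) - 183) + 58 = (-1/58 - 183) + 58 = -10615/58 + 58 = -7251/58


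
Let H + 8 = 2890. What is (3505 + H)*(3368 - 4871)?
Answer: -9599661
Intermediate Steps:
H = 2882 (H = -8 + 2890 = 2882)
(3505 + H)*(3368 - 4871) = (3505 + 2882)*(3368 - 4871) = 6387*(-1503) = -9599661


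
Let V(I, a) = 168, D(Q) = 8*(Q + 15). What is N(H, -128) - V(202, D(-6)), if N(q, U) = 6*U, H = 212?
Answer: -936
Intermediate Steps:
D(Q) = 120 + 8*Q (D(Q) = 8*(15 + Q) = 120 + 8*Q)
N(H, -128) - V(202, D(-6)) = 6*(-128) - 1*168 = -768 - 168 = -936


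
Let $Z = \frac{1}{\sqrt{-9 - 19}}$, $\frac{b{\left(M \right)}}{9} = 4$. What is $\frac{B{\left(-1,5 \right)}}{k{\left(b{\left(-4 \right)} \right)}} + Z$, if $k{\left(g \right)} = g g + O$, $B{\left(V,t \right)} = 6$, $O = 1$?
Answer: $\frac{6}{1297} - \frac{i \sqrt{7}}{14} \approx 0.0046261 - 0.18898 i$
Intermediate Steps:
$b{\left(M \right)} = 36$ ($b{\left(M \right)} = 9 \cdot 4 = 36$)
$k{\left(g \right)} = 1 + g^{2}$ ($k{\left(g \right)} = g g + 1 = g^{2} + 1 = 1 + g^{2}$)
$Z = - \frac{i \sqrt{7}}{14}$ ($Z = \frac{1}{\sqrt{-28}} = \frac{1}{2 i \sqrt{7}} = - \frac{i \sqrt{7}}{14} \approx - 0.18898 i$)
$\frac{B{\left(-1,5 \right)}}{k{\left(b{\left(-4 \right)} \right)}} + Z = \frac{6}{1 + 36^{2}} - \frac{i \sqrt{7}}{14} = \frac{6}{1 + 1296} - \frac{i \sqrt{7}}{14} = \frac{6}{1297} - \frac{i \sqrt{7}}{14}$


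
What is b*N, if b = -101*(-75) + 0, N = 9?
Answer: 68175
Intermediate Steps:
b = 7575 (b = 7575 + 0 = 7575)
b*N = 7575*9 = 68175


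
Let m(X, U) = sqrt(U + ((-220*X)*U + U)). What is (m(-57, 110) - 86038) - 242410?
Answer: -328448 + 2*sqrt(344905) ≈ -3.2727e+5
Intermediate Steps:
m(X, U) = sqrt(2*U - 220*U*X) (m(X, U) = sqrt(U + (-220*U*X + U)) = sqrt(U + (U - 220*U*X)) = sqrt(2*U - 220*U*X))
(m(-57, 110) - 86038) - 242410 = (sqrt(2)*sqrt(110*(1 - 110*(-57))) - 86038) - 242410 = (sqrt(2)*sqrt(110*(1 + 6270)) - 86038) - 242410 = (sqrt(2)*sqrt(110*6271) - 86038) - 242410 = (sqrt(2)*sqrt(689810) - 86038) - 242410 = (2*sqrt(344905) - 86038) - 242410 = (-86038 + 2*sqrt(344905)) - 242410 = -328448 + 2*sqrt(344905)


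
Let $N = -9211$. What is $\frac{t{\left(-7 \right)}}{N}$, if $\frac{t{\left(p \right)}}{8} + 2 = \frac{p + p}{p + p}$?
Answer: $\frac{8}{9211} \approx 0.00086853$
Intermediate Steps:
$t{\left(p \right)} = -8$ ($t{\left(p \right)} = -16 + 8 \frac{p + p}{p + p} = -16 + 8 \frac{2 p}{2 p} = -16 + 8 \cdot 2 p \frac{1}{2 p} = -16 + 8 \cdot 1 = -16 + 8 = -8$)
$\frac{t{\left(-7 \right)}}{N} = - \frac{8}{-9211} = \left(-8\right) \left(- \frac{1}{9211}\right) = \frac{8}{9211}$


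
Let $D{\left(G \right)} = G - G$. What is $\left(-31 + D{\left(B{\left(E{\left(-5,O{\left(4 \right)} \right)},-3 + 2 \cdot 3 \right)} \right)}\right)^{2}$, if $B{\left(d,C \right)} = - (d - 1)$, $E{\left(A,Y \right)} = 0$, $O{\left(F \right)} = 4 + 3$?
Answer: $961$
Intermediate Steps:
$O{\left(F \right)} = 7$
$B{\left(d,C \right)} = 1 - d$ ($B{\left(d,C \right)} = - (-1 + d) = 1 - d$)
$D{\left(G \right)} = 0$
$\left(-31 + D{\left(B{\left(E{\left(-5,O{\left(4 \right)} \right)},-3 + 2 \cdot 3 \right)} \right)}\right)^{2} = \left(-31 + 0\right)^{2} = \left(-31\right)^{2} = 961$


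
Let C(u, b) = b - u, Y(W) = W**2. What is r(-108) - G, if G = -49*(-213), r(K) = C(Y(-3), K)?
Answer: -10554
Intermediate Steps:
r(K) = -9 + K (r(K) = K - 1*(-3)**2 = K - 1*9 = K - 9 = -9 + K)
G = 10437
r(-108) - G = (-9 - 108) - 1*10437 = -117 - 10437 = -10554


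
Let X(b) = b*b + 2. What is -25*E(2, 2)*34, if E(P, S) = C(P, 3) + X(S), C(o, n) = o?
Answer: -6800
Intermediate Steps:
X(b) = 2 + b² (X(b) = b² + 2 = 2 + b²)
E(P, S) = 2 + P + S² (E(P, S) = P + (2 + S²) = 2 + P + S²)
-25*E(2, 2)*34 = -25*(2 + 2 + 2²)*34 = -25*(2 + 2 + 4)*34 = -25*8*34 = -200*34 = -6800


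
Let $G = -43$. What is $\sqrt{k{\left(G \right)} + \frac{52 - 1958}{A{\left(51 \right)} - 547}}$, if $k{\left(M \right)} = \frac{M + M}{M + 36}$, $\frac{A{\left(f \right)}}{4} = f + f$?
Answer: $\frac{4 \sqrt{1538313}}{973} \approx 5.0988$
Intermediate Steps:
$A{\left(f \right)} = 8 f$ ($A{\left(f \right)} = 4 \left(f + f\right) = 4 \cdot 2 f = 8 f$)
$k{\left(M \right)} = \frac{2 M}{36 + M}$
$\sqrt{k{\left(G \right)} + \frac{52 - 1958}{A{\left(51 \right)} - 547}} = \sqrt{2 \left(-43\right) \frac{1}{36 - 43} + \frac{52 - 1958}{8 \cdot 51 - 547}} = \sqrt{2 \left(-43\right) \frac{1}{-7} - \frac{1906}{408 - 547}} = \sqrt{2 \left(-43\right) \left(- \frac{1}{7}\right) - \frac{1906}{-139}} = \sqrt{\frac{86}{7} - - \frac{1906}{139}} = \sqrt{\frac{86}{7} + \frac{1906}{139}} = \sqrt{\frac{25296}{973}} = \frac{4 \sqrt{1538313}}{973}$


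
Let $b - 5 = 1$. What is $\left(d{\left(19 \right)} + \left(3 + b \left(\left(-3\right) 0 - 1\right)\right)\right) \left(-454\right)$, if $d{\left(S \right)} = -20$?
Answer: $10442$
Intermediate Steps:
$b = 6$ ($b = 5 + 1 = 6$)
$\left(d{\left(19 \right)} + \left(3 + b \left(\left(-3\right) 0 - 1\right)\right)\right) \left(-454\right) = \left(-20 + \left(3 + 6 \left(\left(-3\right) 0 - 1\right)\right)\right) \left(-454\right) = \left(-20 + \left(3 + 6 \left(0 - 1\right)\right)\right) \left(-454\right) = \left(-20 + \left(3 + 6 \left(-1\right)\right)\right) \left(-454\right) = \left(-20 + \left(3 - 6\right)\right) \left(-454\right) = \left(-20 - 3\right) \left(-454\right) = \left(-23\right) \left(-454\right) = 10442$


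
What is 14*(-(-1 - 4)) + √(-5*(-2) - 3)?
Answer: 70 + √7 ≈ 72.646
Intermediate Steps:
14*(-(-1 - 4)) + √(-5*(-2) - 3) = 14*(-1*(-5)) + √(10 - 3) = 14*5 + √7 = 70 + √7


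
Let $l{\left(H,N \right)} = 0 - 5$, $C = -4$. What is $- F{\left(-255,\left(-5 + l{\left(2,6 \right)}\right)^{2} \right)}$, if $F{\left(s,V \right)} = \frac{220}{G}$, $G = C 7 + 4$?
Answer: $\frac{55}{6} \approx 9.1667$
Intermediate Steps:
$G = -24$ ($G = \left(-4\right) 7 + 4 = -28 + 4 = -24$)
$l{\left(H,N \right)} = -5$ ($l{\left(H,N \right)} = 0 - 5 = -5$)
$F{\left(s,V \right)} = - \frac{55}{6}$ ($F{\left(s,V \right)} = \frac{220}{-24} = 220 \left(- \frac{1}{24}\right) = - \frac{55}{6}$)
$- F{\left(-255,\left(-5 + l{\left(2,6 \right)}\right)^{2} \right)} = \left(-1\right) \left(- \frac{55}{6}\right) = \frac{55}{6}$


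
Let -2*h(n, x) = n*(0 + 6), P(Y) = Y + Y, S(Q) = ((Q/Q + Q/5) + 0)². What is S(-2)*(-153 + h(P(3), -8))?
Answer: -1539/25 ≈ -61.560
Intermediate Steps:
S(Q) = (1 + Q/5)² (S(Q) = ((1 + Q*(⅕)) + 0)² = ((1 + Q/5) + 0)² = (1 + Q/5)²)
P(Y) = 2*Y
h(n, x) = -3*n (h(n, x) = -n*(0 + 6)/2 = -n*6/2 = -3*n)
S(-2)*(-153 + h(P(3), -8)) = ((5 - 2)²/25)*(-153 - 6*3) = ((1/25)*3²)*(-153 - 3*6) = ((1/25)*9)*(-153 - 18) = (9/25)*(-171) = -1539/25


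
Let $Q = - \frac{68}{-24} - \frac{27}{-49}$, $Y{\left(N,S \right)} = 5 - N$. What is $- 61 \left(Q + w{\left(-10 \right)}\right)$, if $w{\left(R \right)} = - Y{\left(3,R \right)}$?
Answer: $- \frac{24827}{294} \approx -84.446$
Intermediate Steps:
$w{\left(R \right)} = -2$ ($w{\left(R \right)} = - (5 - 3) = \left(-1\right) 2 = -2$)
$Q = \frac{995}{294}$ ($Q = \left(-68\right) \left(- \frac{1}{24}\right) - - \frac{27}{49} = \frac{17}{6} + \frac{27}{49} = \frac{995}{294} \approx 3.3844$)
$- 61 \left(Q + w{\left(-10 \right)}\right) = - 61 \left(\frac{995}{294} - 2\right) = \left(-61\right) \frac{407}{294} = - \frac{24827}{294}$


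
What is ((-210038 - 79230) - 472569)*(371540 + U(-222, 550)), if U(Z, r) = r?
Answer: -283471929330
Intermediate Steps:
((-210038 - 79230) - 472569)*(371540 + U(-222, 550)) = ((-210038 - 79230) - 472569)*(371540 + 550) = (-289268 - 472569)*372090 = -761837*372090 = -283471929330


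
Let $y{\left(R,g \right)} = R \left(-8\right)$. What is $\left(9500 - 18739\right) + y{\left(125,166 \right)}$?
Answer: $-10239$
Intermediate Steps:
$y{\left(R,g \right)} = - 8 R$
$\left(9500 - 18739\right) + y{\left(125,166 \right)} = \left(9500 - 18739\right) - 1000 = -9239 - 1000 = -10239$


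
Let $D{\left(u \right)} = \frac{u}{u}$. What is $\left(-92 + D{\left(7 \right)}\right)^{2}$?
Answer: $8281$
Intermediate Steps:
$D{\left(u \right)} = 1$
$\left(-92 + D{\left(7 \right)}\right)^{2} = \left(-92 + 1\right)^{2} = \left(-91\right)^{2} = 8281$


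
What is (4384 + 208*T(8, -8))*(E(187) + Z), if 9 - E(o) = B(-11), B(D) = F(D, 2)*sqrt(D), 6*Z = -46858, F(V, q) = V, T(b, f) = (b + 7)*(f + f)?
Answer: 1065633472/3 - 500896*I*sqrt(11) ≈ 3.5521e+8 - 1.6613e+6*I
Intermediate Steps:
T(b, f) = 2*f*(7 + b) (T(b, f) = (7 + b)*(2*f) = 2*f*(7 + b))
Z = -23429/3 (Z = (1/6)*(-46858) = -23429/3 ≈ -7809.7)
B(D) = D**(3/2) (B(D) = D*sqrt(D) = D**(3/2))
E(o) = 9 + 11*I*sqrt(11) (E(o) = 9 - (-11)**(3/2) = 9 - (-11)*I*sqrt(11) = 9 + 11*I*sqrt(11))
(4384 + 208*T(8, -8))*(E(187) + Z) = (4384 + 208*(2*(-8)*(7 + 8)))*((9 + 11*I*sqrt(11)) - 23429/3) = (4384 + 208*(2*(-8)*15))*(-23402/3 + 11*I*sqrt(11)) = (4384 + 208*(-240))*(-23402/3 + 11*I*sqrt(11)) = (4384 - 49920)*(-23402/3 + 11*I*sqrt(11)) = -45536*(-23402/3 + 11*I*sqrt(11)) = 1065633472/3 - 500896*I*sqrt(11)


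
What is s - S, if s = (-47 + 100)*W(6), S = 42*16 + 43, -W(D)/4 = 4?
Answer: -1563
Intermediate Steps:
W(D) = -16 (W(D) = -4*4 = -16)
S = 715 (S = 672 + 43 = 715)
s = -848 (s = (-47 + 100)*(-16) = 53*(-16) = -848)
s - S = -848 - 1*715 = -848 - 715 = -1563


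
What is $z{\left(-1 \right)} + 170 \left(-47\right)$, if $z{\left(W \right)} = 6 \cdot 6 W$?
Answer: $-8026$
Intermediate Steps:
$z{\left(W \right)} = 36 W$
$z{\left(-1 \right)} + 170 \left(-47\right) = 36 \left(-1\right) + 170 \left(-47\right) = -36 - 7990 = -8026$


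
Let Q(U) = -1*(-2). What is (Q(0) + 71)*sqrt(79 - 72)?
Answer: 73*sqrt(7) ≈ 193.14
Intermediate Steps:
Q(U) = 2
(Q(0) + 71)*sqrt(79 - 72) = (2 + 71)*sqrt(79 - 72) = 73*sqrt(7)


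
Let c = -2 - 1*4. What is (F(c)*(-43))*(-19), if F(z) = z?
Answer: -4902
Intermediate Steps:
c = -6 (c = -2 - 4 = -6)
(F(c)*(-43))*(-19) = -6*(-43)*(-19) = 258*(-19) = -4902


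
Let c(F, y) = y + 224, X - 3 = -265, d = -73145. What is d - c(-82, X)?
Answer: -73107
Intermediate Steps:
X = -262 (X = 3 - 265 = -262)
c(F, y) = 224 + y
d - c(-82, X) = -73145 - (224 - 262) = -73145 - 1*(-38) = -73145 + 38 = -73107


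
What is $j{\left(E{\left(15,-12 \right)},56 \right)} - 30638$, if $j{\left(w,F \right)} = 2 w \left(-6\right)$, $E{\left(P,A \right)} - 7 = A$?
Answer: $-30578$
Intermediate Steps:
$E{\left(P,A \right)} = 7 + A$
$j{\left(w,F \right)} = - 12 w$
$j{\left(E{\left(15,-12 \right)},56 \right)} - 30638 = - 12 \left(7 - 12\right) - 30638 = \left(-12\right) \left(-5\right) - 30638 = 60 - 30638 = -30578$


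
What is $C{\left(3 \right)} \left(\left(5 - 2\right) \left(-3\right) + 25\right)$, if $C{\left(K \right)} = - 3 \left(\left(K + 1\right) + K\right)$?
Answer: $-336$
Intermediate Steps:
$C{\left(K \right)} = -3 - 6 K$ ($C{\left(K \right)} = - 3 \left(\left(1 + K\right) + K\right) = - 3 \left(1 + 2 K\right) = -3 - 6 K$)
$C{\left(3 \right)} \left(\left(5 - 2\right) \left(-3\right) + 25\right) = \left(-3 - 18\right) \left(\left(5 - 2\right) \left(-3\right) + 25\right) = - 21 \left(\left(5 - 2\right) \left(-3\right) + 25\right) = - 21 \left(3 \left(-3\right) + 25\right) = - 21 \left(-9 + 25\right) = \left(-21\right) 16 = -336$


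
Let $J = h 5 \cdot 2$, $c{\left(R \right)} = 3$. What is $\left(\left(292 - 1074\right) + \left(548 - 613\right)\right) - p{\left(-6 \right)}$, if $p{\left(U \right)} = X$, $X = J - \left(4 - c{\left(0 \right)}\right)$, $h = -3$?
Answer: $-816$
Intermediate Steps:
$J = -30$ ($J = \left(-3\right) 5 \cdot 2 = \left(-15\right) 2 = -30$)
$X = -31$ ($X = -30 - \left(4 - 3\right) = -30 - 1 = -31$)
$p{\left(U \right)} = -31$
$\left(\left(292 - 1074\right) + \left(548 - 613\right)\right) - p{\left(-6 \right)} = \left(\left(292 - 1074\right) + \left(548 - 613\right)\right) - -31 = \left(-782 + \left(548 - 613\right)\right) + 31 = \left(-782 - 65\right) + 31 = -847 + 31 = -816$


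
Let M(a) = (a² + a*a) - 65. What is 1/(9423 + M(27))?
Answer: 1/10816 ≈ 9.2456e-5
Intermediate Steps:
M(a) = -65 + 2*a² (M(a) = (a² + a²) - 65 = 2*a² - 65 = -65 + 2*a²)
1/(9423 + M(27)) = 1/(9423 + (-65 + 2*27²)) = 1/(9423 + (-65 + 2*729)) = 1/(9423 + (-65 + 1458)) = 1/(9423 + 1393) = 1/10816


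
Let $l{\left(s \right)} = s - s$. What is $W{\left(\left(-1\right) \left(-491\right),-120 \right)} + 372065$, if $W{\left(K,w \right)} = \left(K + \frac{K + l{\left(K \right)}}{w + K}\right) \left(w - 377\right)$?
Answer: $\frac{6751153}{53} \approx 1.2738 \cdot 10^{5}$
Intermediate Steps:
$l{\left(s \right)} = 0$
$W{\left(K,w \right)} = \left(-377 + w\right) \left(K + \frac{K}{K + w}\right)$ ($W{\left(K,w \right)} = \left(K + \frac{K + 0}{w + K}\right) \left(w - 377\right) = \left(K + \frac{K}{K + w}\right) \left(-377 + w\right) = \left(-377 + w\right) \left(K + \frac{K}{K + w}\right)$)
$W{\left(\left(-1\right) \left(-491\right),-120 \right)} + 372065 = \frac{\left(-1\right) \left(-491\right) \left(-377 + \left(-120\right)^{2} - 377 \left(\left(-1\right) \left(-491\right)\right) - -45120 + \left(-1\right) \left(-491\right) \left(-120\right)\right)}{\left(-1\right) \left(-491\right) - 120} + 372065 = \frac{491 \left(-377 + 14400 - 185107 + 45120 + 491 \left(-120\right)\right)}{491 - 120} + 372065 = \frac{491 \left(-377 + 14400 - 185107 + 45120 - 58920\right)}{371} + 372065 = 491 \cdot \frac{1}{371} \left(-184884\right) + 372065 = - \frac{12968292}{53} + 372065 = \frac{6751153}{53}$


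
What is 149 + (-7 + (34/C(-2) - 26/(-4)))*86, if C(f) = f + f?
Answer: -625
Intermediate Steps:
C(f) = 2*f
149 + (-7 + (34/C(-2) - 26/(-4)))*86 = 149 + (-7 + (34/((2*(-2))) - 26/(-4)))*86 = 149 + (-7 + (34/(-4) - 26*(-¼)))*86 = 149 + (-7 + (34*(-¼) + 13/2))*86 = 149 + (-7 + (-17/2 + 13/2))*86 = 149 + (-7 - 2)*86 = 149 - 9*86 = 149 - 774 = -625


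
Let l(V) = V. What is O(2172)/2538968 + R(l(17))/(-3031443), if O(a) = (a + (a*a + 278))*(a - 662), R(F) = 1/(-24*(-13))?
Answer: 842628391171143809/300172734062136 ≈ 2807.1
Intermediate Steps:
R(F) = 1/312
O(a) = (-662 + a)*(278 + a + a**2) (O(a) = (a + (a**2 + 278))*(-662 + a) = (a + (278 + a**2))*(-662 + a) = (278 + a + a**2)*(-662 + a) = (-662 + a)*(278 + a + a**2))
O(2172)/2538968 + R(l(17))/(-3031443) = (-184036 + 2172**3 - 661*2172**2 - 384*2172)/2538968 + (1/312)/(-3031443) = (-184036 + 10246592448 - 661*4717584 - 834048)*(1/2538968) + (1/312)*(-1/3031443) = (-184036 + 10246592448 - 3118323024 - 834048)*(1/2538968) - 1/945810216 = 7127251340*(1/2538968) - 1/945810216 = 1781812835/634742 - 1/945810216 = 842628391171143809/300172734062136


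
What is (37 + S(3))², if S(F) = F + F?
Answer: 1849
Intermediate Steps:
S(F) = 2*F
(37 + S(3))² = (37 + 2*3)² = (37 + 6)² = 43² = 1849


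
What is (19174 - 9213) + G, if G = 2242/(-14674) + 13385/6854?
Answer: 21782925143/2186426 ≈ 9962.8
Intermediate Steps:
G = 3935757/2186426 (G = 2242*(-1/14674) + 13385*(1/6854) = -1121/7337 + 13385/6854 = 3935757/2186426 ≈ 1.8001)
(19174 - 9213) + G = (19174 - 9213) + 3935757/2186426 = 9961 + 3935757/2186426 = 21782925143/2186426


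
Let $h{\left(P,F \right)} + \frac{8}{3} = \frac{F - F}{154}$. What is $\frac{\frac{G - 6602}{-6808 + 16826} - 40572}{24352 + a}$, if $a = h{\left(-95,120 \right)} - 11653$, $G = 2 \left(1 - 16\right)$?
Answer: $- \frac{609685392}{190787801} \approx -3.1956$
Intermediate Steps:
$G = -30$ ($G = 2 \left(-15\right) = -30$)
$h{\left(P,F \right)} = - \frac{8}{3}$ ($h{\left(P,F \right)} = - \frac{8}{3} + \frac{F - F}{154} = - \frac{8}{3} + 0 \cdot \frac{1}{154} = - \frac{8}{3} + 0 = - \frac{8}{3}$)
$a = - \frac{34967}{3}$ ($a = - \frac{8}{3} - 11653 = - \frac{34967}{3} \approx -11656.0$)
$\frac{\frac{G - 6602}{-6808 + 16826} - 40572}{24352 + a} = \frac{\frac{-30 - 6602}{-6808 + 16826} - 40572}{24352 - \frac{34967}{3}} = \frac{- \frac{6632}{10018} - 40572}{\frac{38089}{3}} = \left(\left(-6632\right) \frac{1}{10018} - 40572\right) \frac{3}{38089} = \left(- \frac{3316}{5009} - 40572\right) \frac{3}{38089} = \left(- \frac{203228464}{5009}\right) \frac{3}{38089} = - \frac{609685392}{190787801}$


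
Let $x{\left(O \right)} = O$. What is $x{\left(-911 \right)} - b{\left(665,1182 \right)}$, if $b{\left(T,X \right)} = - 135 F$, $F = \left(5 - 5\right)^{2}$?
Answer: $-911$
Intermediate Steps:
$F = 0$ ($F = 0^{2} = 0$)
$b{\left(T,X \right)} = 0$ ($b{\left(T,X \right)} = \left(-135\right) 0 = 0$)
$x{\left(-911 \right)} - b{\left(665,1182 \right)} = -911 - 0 = -911 + 0 = -911$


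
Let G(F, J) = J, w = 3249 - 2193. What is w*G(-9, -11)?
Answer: -11616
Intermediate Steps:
w = 1056
w*G(-9, -11) = 1056*(-11) = -11616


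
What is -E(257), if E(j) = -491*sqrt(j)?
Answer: 491*sqrt(257) ≈ 7871.3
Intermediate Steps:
-E(257) = -(-491)*sqrt(257) = 491*sqrt(257)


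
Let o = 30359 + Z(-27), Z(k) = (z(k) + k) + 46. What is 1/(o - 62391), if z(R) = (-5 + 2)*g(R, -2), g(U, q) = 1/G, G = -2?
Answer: -2/64023 ≈ -3.1239e-5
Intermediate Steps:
g(U, q) = -½ (g(U, q) = 1/(-2) = -½)
z(R) = 3/2 (z(R) = (-5 + 2)*(-½) = -3*(-½) = 3/2)
Z(k) = 95/2 + k (Z(k) = (3/2 + k) + 46 = 95/2 + k)
o = 60759/2 (o = 30359 + (95/2 - 27) = 30359 + 41/2 = 60759/2 ≈ 30380.)
1/(o - 62391) = 1/(60759/2 - 62391) = 1/(-64023/2) = -2/64023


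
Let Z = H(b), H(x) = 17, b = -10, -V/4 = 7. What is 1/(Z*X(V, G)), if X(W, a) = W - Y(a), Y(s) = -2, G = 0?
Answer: -1/442 ≈ -0.0022624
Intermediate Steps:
V = -28 (V = -4*7 = -28)
Z = 17
X(W, a) = 2 + W (X(W, a) = W - 1*(-2) = W + 2 = 2 + W)
1/(Z*X(V, G)) = 1/(17*(2 - 28)) = 1/(17*(-26)) = 1/(-442) = -1/442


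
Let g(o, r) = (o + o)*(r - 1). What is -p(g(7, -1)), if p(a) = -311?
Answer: 311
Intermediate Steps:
g(o, r) = 2*o*(-1 + r) (g(o, r) = (2*o)*(-1 + r) = 2*o*(-1 + r))
-p(g(7, -1)) = -1*(-311) = 311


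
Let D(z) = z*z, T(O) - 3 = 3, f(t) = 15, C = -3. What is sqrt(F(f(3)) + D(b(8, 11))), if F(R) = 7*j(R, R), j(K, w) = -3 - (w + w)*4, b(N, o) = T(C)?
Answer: 5*I*sqrt(33) ≈ 28.723*I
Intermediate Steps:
T(O) = 6 (T(O) = 3 + 3 = 6)
b(N, o) = 6
D(z) = z**2
j(K, w) = -3 - 8*w (j(K, w) = -3 - 2*w*4 = -3 - 8*w)
F(R) = -21 - 56*R (F(R) = 7*(-3 - 8*R) = -21 - 56*R)
sqrt(F(f(3)) + D(b(8, 11))) = sqrt((-21 - 56*15) + 6**2) = sqrt((-21 - 840) + 36) = sqrt(-861 + 36) = sqrt(-825) = 5*I*sqrt(33)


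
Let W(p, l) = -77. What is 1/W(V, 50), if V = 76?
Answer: -1/77 ≈ -0.012987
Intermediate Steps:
1/W(V, 50) = 1/(-77) = -1/77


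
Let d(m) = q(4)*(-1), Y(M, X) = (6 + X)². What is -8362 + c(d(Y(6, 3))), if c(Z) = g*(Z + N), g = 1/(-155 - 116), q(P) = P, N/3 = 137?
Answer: -2266509/271 ≈ -8363.5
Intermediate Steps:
N = 411 (N = 3*137 = 411)
g = -1/271 (g = 1/(-271) = -1/271 ≈ -0.0036900)
d(m) = -4 (d(m) = 4*(-1) = -4)
c(Z) = -411/271 - Z/271 (c(Z) = -(Z + 411)/271 = -(411 + Z)/271 = -411/271 - Z/271)
-8362 + c(d(Y(6, 3))) = -8362 + (-411/271 - 1/271*(-4)) = -8362 + (-411/271 + 4/271) = -8362 - 407/271 = -2266509/271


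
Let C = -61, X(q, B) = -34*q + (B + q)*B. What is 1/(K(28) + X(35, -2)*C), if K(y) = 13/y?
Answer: 28/2145261 ≈ 1.3052e-5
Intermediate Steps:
X(q, B) = -34*q + B*(B + q)
1/(K(28) + X(35, -2)*C) = 1/(13/28 + ((-2)**2 - 34*35 - 2*35)*(-61)) = 1/(13*(1/28) + (4 - 1190 - 70)*(-61)) = 1/(13/28 - 1256*(-61)) = 1/(13/28 + 76616) = 1/(2145261/28) = 28/2145261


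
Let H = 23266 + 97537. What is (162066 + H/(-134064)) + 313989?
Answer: 63821716717/134064 ≈ 4.7605e+5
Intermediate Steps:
H = 120803
(162066 + H/(-134064)) + 313989 = (162066 + 120803/(-134064)) + 313989 = (162066 + 120803*(-1/134064)) + 313989 = (162066 - 120803/134064) + 313989 = 21727095421/134064 + 313989 = 63821716717/134064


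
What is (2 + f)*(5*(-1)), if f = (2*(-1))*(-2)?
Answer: -30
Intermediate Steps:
f = 4 (f = -2*(-2) = 4)
(2 + f)*(5*(-1)) = (2 + 4)*(5*(-1)) = 6*(-5) = -30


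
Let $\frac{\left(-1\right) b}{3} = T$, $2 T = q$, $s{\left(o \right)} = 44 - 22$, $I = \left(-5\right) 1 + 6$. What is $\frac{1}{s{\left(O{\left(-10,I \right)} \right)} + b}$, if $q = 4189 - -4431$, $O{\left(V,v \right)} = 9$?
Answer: $- \frac{1}{12908} \approx -7.7471 \cdot 10^{-5}$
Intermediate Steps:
$I = 1$ ($I = -5 + 6 = 1$)
$q = 8620$ ($q = 4189 + 4431 = 8620$)
$s{\left(o \right)} = 22$
$T = 4310$ ($T = \frac{1}{2} \cdot 8620 = 4310$)
$b = -12930$ ($b = \left(-3\right) 4310 = -12930$)
$\frac{1}{s{\left(O{\left(-10,I \right)} \right)} + b} = \frac{1}{22 - 12930} = \frac{1}{-12908} = - \frac{1}{12908}$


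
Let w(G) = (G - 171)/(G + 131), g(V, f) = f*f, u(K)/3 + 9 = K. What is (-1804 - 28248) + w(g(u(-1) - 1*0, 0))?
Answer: -3936983/131 ≈ -30053.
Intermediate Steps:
u(K) = -27 + 3*K
g(V, f) = f²
w(G) = (-171 + G)/(131 + G)
(-1804 - 28248) + w(g(u(-1) - 1*0, 0)) = (-1804 - 28248) + (-171 + 0²)/(131 + 0²) = -30052 + (-171 + 0)/(131 + 0) = -30052 - 171/131 = -3936983/131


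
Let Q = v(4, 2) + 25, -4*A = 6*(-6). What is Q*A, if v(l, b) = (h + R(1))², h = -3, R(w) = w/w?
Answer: 261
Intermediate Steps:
R(w) = 1
v(l, b) = 4 (v(l, b) = (-3 + 1)² = (-2)² = 4)
A = 9 (A = -3*(-6)/2 = -¼*(-36) = 9)
Q = 29 (Q = 4 + 25 = 29)
Q*A = 29*9 = 261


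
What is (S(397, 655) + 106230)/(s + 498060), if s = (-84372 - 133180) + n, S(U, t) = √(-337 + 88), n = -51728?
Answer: 3541/7626 + I*√249/228780 ≈ 0.46433 + 6.8973e-5*I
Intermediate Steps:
S(U, t) = I*√249 (S(U, t) = √(-249) = I*√249)
s = -269280 (s = (-84372 - 133180) - 51728 = -217552 - 51728 = -269280)
(S(397, 655) + 106230)/(s + 498060) = (I*√249 + 106230)/(-269280 + 498060) = (106230 + I*√249)/228780 = (106230 + I*√249)*(1/228780) = 3541/7626 + I*√249/228780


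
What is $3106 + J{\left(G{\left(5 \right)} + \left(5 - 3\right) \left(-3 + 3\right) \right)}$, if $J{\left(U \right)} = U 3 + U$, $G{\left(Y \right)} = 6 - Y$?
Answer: $3110$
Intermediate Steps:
$J{\left(U \right)} = 4 U$ ($J{\left(U \right)} = 3 U + U = 4 U$)
$3106 + J{\left(G{\left(5 \right)} + \left(5 - 3\right) \left(-3 + 3\right) \right)} = 3106 + 4 \left(\left(6 - 5\right) + \left(5 - 3\right) \left(-3 + 3\right)\right) = 3106 + 4 \left(\left(6 - 5\right) + \left(5 - 3\right) 0\right) = 3106 + 4 \left(1 + 2 \cdot 0\right) = 3106 + 4 \left(1 + 0\right) = 3106 + 4 \cdot 1 = 3106 + 4 = 3110$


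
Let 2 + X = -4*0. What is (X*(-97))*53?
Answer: 10282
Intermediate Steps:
X = -2 (X = -2 - 4*0 = -2 + 0 = -2)
(X*(-97))*53 = -2*(-97)*53 = 194*53 = 10282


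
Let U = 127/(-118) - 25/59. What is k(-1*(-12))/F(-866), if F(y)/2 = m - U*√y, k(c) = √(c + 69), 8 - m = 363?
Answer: -3195/255947 - 27*I*√866/511894 ≈ -0.012483 - 0.0015522*I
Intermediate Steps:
m = -355 (m = 8 - 1*363 = 8 - 363 = -355)
U = -3/2 (U = 127*(-1/118) - 25*1/59 = -127/118 - 25/59 = -3/2 ≈ -1.5000)
k(c) = √(69 + c)
F(y) = -710 + 3*√y (F(y) = 2*(-355 - (-3)*√y/2) = 2*(-355 + 3*√y/2) = -710 + 3*√y)
k(-1*(-12))/F(-866) = √(69 - 1*(-12))/(-710 + 3*√(-866)) = √(69 + 12)/(-710 + 3*(I*√866)) = √81/(-710 + 3*I*√866) = 9/(-710 + 3*I*√866)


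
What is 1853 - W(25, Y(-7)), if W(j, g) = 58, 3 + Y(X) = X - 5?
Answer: 1795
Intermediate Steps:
Y(X) = -8 + X (Y(X) = -3 + (X - 5) = -3 + (-5 + X) = -8 + X)
1853 - W(25, Y(-7)) = 1853 - 1*58 = 1853 - 58 = 1795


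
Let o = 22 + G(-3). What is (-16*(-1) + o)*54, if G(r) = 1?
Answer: 2106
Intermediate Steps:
o = 23 (o = 22 + 1 = 23)
(-16*(-1) + o)*54 = (-16*(-1) + 23)*54 = (16 + 23)*54 = 39*54 = 2106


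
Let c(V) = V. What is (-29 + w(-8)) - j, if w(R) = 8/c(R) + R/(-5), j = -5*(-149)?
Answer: -3867/5 ≈ -773.40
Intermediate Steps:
j = 745
w(R) = 8/R - R/5 (w(R) = 8/R + R/(-5) = 8/R + R*(-⅕) = 8/R - R/5)
(-29 + w(-8)) - j = (-29 + (8/(-8) - ⅕*(-8))) - 1*745 = (-29 + (8*(-⅛) + 8/5)) - 745 = (-29 + (-1 + 8/5)) - 745 = (-29 + ⅗) - 745 = -142/5 - 745 = -3867/5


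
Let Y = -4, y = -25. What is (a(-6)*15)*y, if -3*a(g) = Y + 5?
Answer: 125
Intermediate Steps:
a(g) = -⅓ (a(g) = -(-4 + 5)/3 = -⅓*1 = -⅓)
(a(-6)*15)*y = -⅓*15*(-25) = -5*(-25) = 125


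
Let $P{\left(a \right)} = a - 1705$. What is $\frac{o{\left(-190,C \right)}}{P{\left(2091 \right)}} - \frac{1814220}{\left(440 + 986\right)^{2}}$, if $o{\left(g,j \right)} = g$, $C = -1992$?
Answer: $- \frac{135831170}{98115217} \approx -1.3844$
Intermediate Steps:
$P{\left(a \right)} = -1705 + a$
$\frac{o{\left(-190,C \right)}}{P{\left(2091 \right)}} - \frac{1814220}{\left(440 + 986\right)^{2}} = - \frac{190}{-1705 + 2091} - \frac{1814220}{\left(440 + 986\right)^{2}} = - \frac{190}{386} - \frac{1814220}{1426^{2}} = \left(-190\right) \frac{1}{386} - \frac{1814220}{2033476} = - \frac{95}{193} - \frac{453555}{508369} = - \frac{135831170}{98115217}$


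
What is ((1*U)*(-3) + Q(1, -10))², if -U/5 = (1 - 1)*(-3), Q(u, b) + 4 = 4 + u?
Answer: 1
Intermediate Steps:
Q(u, b) = u (Q(u, b) = -4 + (4 + u) = u)
U = 0 (U = -5*(1 - 1)*(-3) = -0*(-3) = -5*0 = 0)
((1*U)*(-3) + Q(1, -10))² = ((1*0)*(-3) + 1)² = (0*(-3) + 1)² = (0 + 1)² = 1² = 1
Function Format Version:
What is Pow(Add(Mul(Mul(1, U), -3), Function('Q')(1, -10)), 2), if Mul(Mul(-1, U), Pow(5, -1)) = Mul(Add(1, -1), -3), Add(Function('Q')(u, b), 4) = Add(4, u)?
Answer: 1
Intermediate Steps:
Function('Q')(u, b) = u (Function('Q')(u, b) = Add(-4, Add(4, u)) = u)
U = 0 (U = Mul(-5, Mul(Add(1, -1), -3)) = Mul(-5, Mul(0, -3)) = Mul(-5, 0) = 0)
Pow(Add(Mul(Mul(1, U), -3), Function('Q')(1, -10)), 2) = Pow(Add(Mul(Mul(1, 0), -3), 1), 2) = Pow(Add(Mul(0, -3), 1), 2) = Pow(Add(0, 1), 2) = Pow(1, 2) = 1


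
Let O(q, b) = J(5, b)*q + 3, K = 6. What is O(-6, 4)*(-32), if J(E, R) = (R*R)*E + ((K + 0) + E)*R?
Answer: 23712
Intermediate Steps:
J(E, R) = E*R² + R*(6 + E) (J(E, R) = (R*R)*E + ((6 + 0) + E)*R = R²*E + (6 + E)*R = E*R² + R*(6 + E))
O(q, b) = 3 + b*q*(11 + 5*b) (O(q, b) = (b*(6 + 5 + 5*b))*q + 3 = (b*(11 + 5*b))*q + 3 = b*q*(11 + 5*b) + 3 = 3 + b*q*(11 + 5*b))
O(-6, 4)*(-32) = (3 + 4*(-6)*(11 + 5*4))*(-32) = (3 + 4*(-6)*(11 + 20))*(-32) = (3 + 4*(-6)*31)*(-32) = (3 - 744)*(-32) = -741*(-32) = 23712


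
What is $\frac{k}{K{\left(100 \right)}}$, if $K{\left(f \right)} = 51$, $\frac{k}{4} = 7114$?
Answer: $\frac{28456}{51} \approx 557.96$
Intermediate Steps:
$k = 28456$ ($k = 4 \cdot 7114 = 28456$)
$\frac{k}{K{\left(100 \right)}} = \frac{28456}{51}$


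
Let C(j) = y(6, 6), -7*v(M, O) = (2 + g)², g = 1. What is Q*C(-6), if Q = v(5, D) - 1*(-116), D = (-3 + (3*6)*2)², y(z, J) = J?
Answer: 4818/7 ≈ 688.29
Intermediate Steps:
D = 1089 (D = (-3 + 18*2)² = (-3 + 36)² = 33² = 1089)
v(M, O) = -9/7 (v(M, O) = -(2 + 1)²/7 = -⅐*3² = -⅐*9 = -9/7)
C(j) = 6
Q = 803/7 (Q = -9/7 - 1*(-116) = -9/7 + 116 = 803/7 ≈ 114.71)
Q*C(-6) = (803/7)*6 = 4818/7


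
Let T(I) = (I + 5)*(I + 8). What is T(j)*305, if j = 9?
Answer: 72590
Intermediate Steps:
T(I) = (5 + I)*(8 + I)
T(j)*305 = (40 + 9² + 13*9)*305 = (40 + 81 + 117)*305 = 238*305 = 72590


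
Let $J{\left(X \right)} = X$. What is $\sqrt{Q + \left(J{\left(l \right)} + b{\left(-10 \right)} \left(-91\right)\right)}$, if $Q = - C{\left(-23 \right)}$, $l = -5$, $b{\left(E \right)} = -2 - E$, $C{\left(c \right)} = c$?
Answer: $i \sqrt{710} \approx 26.646 i$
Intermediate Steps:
$Q = 23$ ($Q = \left(-1\right) \left(-23\right) = 23$)
$\sqrt{Q + \left(J{\left(l \right)} + b{\left(-10 \right)} \left(-91\right)\right)} = \sqrt{23 + \left(-5 + \left(-2 - -10\right) \left(-91\right)\right)} = \sqrt{23 + \left(-5 + \left(-2 + 10\right) \left(-91\right)\right)} = \sqrt{23 + \left(-5 + 8 \left(-91\right)\right)} = \sqrt{23 - 733} = \sqrt{-710} = i \sqrt{710}$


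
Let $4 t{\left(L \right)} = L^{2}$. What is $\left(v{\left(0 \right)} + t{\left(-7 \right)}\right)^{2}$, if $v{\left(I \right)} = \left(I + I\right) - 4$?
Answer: $\frac{1089}{16} \approx 68.063$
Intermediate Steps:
$t{\left(L \right)} = \frac{L^{2}}{4}$
$v{\left(I \right)} = -4 + 2 I$ ($v{\left(I \right)} = 2 I - 4 = -4 + 2 I$)
$\left(v{\left(0 \right)} + t{\left(-7 \right)}\right)^{2} = \left(\left(-4 + 2 \cdot 0\right) + \frac{\left(-7\right)^{2}}{4}\right)^{2} = \left(\left(-4 + 0\right) + \frac{1}{4} \cdot 49\right)^{2} = \left(-4 + \frac{49}{4}\right)^{2} = \left(\frac{33}{4}\right)^{2} = \frac{1089}{16}$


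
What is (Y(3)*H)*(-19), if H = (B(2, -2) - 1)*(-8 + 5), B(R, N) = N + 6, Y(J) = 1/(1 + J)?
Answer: 171/4 ≈ 42.750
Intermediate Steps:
B(R, N) = 6 + N
H = -9 (H = ((6 - 2) - 1)*(-8 + 5) = (4 - 1)*(-3) = 3*(-3) = -9)
(Y(3)*H)*(-19) = (-9/(1 + 3))*(-19) = (-9/4)*(-19) = ((¼)*(-9))*(-19) = -9/4*(-19) = 171/4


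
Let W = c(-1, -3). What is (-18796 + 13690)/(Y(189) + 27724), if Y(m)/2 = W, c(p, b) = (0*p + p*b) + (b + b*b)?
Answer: -2553/13871 ≈ -0.18405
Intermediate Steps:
c(p, b) = b + b**2 + b*p (c(p, b) = (0 + b*p) + (b + b**2) = b*p + (b + b**2) = b + b**2 + b*p)
W = 9 (W = -3*(1 - 3 - 1) = -3*(-3) = 9)
Y(m) = 18 (Y(m) = 2*9 = 18)
(-18796 + 13690)/(Y(189) + 27724) = (-18796 + 13690)/(18 + 27724) = -5106/27742 = -5106*1/27742 = -2553/13871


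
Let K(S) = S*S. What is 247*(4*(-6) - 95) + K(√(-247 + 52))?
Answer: -29588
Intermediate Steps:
K(S) = S²
247*(4*(-6) - 95) + K(√(-247 + 52)) = 247*(4*(-6) - 95) + (√(-247 + 52))² = 247*(-24 - 95) + (√(-195))² = 247*(-119) + (I*√195)² = -29393 - 195 = -29588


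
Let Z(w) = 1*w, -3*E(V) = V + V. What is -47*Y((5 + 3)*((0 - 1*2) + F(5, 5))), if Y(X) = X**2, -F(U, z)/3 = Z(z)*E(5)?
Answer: -6930432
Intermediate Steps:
E(V) = -2*V/3 (E(V) = -(V + V)/3 = -2*V/3)
Z(w) = w
F(U, z) = 10*z (F(U, z) = -3*z*(-2/3*5) = -3*z*(-10)/3 = -(-10)*z = 10*z)
-47*Y((5 + 3)*((0 - 1*2) + F(5, 5))) = -47*(5 + 3)**2*((0 - 1*2) + 10*5)**2 = -47*64*((0 - 2) + 50)**2 = -47*64*(-2 + 50)**2 = -47*(8*48)**2 = -47*384**2 = -47*147456 = -6930432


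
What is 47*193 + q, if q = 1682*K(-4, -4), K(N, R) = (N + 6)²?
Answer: 15799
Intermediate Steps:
K(N, R) = (6 + N)²
q = 6728 (q = 1682*(6 - 4)² = 1682*2² = 1682*4 = 6728)
47*193 + q = 47*193 + 6728 = 9071 + 6728 = 15799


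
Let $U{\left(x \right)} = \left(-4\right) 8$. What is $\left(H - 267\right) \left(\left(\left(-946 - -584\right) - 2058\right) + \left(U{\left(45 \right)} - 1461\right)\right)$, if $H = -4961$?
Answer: $20457164$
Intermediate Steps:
$U{\left(x \right)} = -32$
$\left(H - 267\right) \left(\left(\left(-946 - -584\right) - 2058\right) + \left(U{\left(45 \right)} - 1461\right)\right) = \left(-4961 - 267\right) \left(\left(\left(-946 - -584\right) - 2058\right) - 1493\right) = - 5228 \left(\left(\left(-946 + 584\right) - 2058\right) - 1493\right) = - 5228 \left(\left(-362 - 2058\right) - 1493\right) = - 5228 \left(-2420 - 1493\right) = \left(-5228\right) \left(-3913\right) = 20457164$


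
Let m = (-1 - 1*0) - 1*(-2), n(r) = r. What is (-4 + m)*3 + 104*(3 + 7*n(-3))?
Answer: -1881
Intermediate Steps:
m = 1 (m = (-1 + 0) + 2 = -1 + 2 = 1)
(-4 + m)*3 + 104*(3 + 7*n(-3)) = (-4 + 1)*3 + 104*(3 + 7*(-3)) = -3*3 + 104*(3 - 21) = -9 + 104*(-18) = -9 - 1872 = -1881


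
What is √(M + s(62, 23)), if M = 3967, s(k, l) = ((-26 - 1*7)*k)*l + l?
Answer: 2*I*√10767 ≈ 207.53*I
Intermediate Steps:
s(k, l) = l - 33*k*l (s(k, l) = ((-26 - 7)*k)*l + l = (-33*k)*l + l = -33*k*l + l = l - 33*k*l)
√(M + s(62, 23)) = √(3967 + 23*(1 - 33*62)) = √(3967 + 23*(1 - 2046)) = √(3967 + 23*(-2045)) = √(3967 - 47035) = √(-43068) = 2*I*√10767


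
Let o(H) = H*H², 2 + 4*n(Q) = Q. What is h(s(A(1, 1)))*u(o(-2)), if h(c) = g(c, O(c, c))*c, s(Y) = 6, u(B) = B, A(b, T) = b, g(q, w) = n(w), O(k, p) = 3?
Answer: -12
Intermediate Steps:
n(Q) = -½ + Q/4
g(q, w) = -½ + w/4
o(H) = H³
h(c) = c/4 (h(c) = (-½ + (¼)*3)*c = (-½ + ¾)*c = c/4)
h(s(A(1, 1)))*u(o(-2)) = ((¼)*6)*(-2)³ = (3/2)*(-8) = -12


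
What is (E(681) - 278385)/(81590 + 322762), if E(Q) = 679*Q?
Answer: 10223/22464 ≈ 0.45508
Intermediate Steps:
(E(681) - 278385)/(81590 + 322762) = (679*681 - 278385)/(81590 + 322762) = (462399 - 278385)/404352 = 184014*(1/404352) = 10223/22464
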